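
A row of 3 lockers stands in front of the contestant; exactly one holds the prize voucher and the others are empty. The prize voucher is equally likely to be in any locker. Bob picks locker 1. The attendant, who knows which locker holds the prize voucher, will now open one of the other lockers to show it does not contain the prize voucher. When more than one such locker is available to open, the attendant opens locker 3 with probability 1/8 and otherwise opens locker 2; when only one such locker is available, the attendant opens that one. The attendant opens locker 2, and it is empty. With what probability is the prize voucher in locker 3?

8/15

Apply Bayes' rule, conditioning on where the prize voucher actually is.
If it is in locker 1 (prior 1/3): locker 3 is available but not opened, probability 7/8; weight (1/3)·(7/8) = 7/24.
If it is in locker 2 (prior 1/3): the attendant opened locker 2, so this case is ruled out; weight (1/3)·0 = 0.
If it is in locker 3 (prior 1/3): only locker 2 is available, probability 1; weight (1/3)·1 = 1/3.
The weights sum to 5/8.
So P(the prize voucher in locker 3 | the attendant opened locker 2) = (1/3) / (5/8) = 8/15.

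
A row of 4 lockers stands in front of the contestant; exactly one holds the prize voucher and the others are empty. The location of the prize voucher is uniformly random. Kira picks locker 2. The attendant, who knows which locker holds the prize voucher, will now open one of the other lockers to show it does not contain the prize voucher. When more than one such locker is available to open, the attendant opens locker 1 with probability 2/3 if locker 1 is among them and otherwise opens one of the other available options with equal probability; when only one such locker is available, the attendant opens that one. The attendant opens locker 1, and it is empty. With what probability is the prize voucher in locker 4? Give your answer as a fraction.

1/3

Condition on the true location of the prize voucher.
If it is in locker 1 (prior 1/4): the attendant opened locker 1, so this case is ruled out; weight (1/4)·0 = 0.
If it is in any of lockers 2, 3, and 4 (prior 1/4 each): locker 1 is available, opened with probability 2/3; weight (1/4)·(2/3) = 1/6 each.
The weights sum to 1/2.
So P(the prize voucher in locker 4 | the attendant opened locker 1) = (1/6) / (1/2) = 1/3.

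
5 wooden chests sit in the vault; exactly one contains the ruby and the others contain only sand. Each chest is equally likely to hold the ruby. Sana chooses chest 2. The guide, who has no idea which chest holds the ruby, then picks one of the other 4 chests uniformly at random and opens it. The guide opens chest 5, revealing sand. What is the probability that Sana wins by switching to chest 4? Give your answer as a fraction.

Apply Bayes' rule, conditioning on where the ruby actually is.
If it is in any of chests 1, 2, 3, and 4 (prior 1/5 each): the guide picks chest 5 with probability 1/4 regardless, and it is not the prize; weight (1/5)·(1/4) = 1/20 each.
If it is in chest 5 (prior 1/5): the guide opened chest 5, so this case is ruled out; weight (1/5)·0 = 0.
The weights sum to 1/5.
So P(the ruby in chest 4 | the guide opened chest 5) = (1/20) / (1/5) = 1/4.

1/4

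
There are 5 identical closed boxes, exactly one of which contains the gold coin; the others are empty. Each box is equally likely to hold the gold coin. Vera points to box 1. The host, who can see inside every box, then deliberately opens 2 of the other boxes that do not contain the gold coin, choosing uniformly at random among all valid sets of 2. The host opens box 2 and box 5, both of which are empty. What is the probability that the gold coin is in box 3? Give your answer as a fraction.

2/5

Apply Bayes' rule, conditioning on where the gold coin actually is.
If it is in box 1 (prior 1/5): the host has 6 equally likely choices, so probability 1/6; weight (1/5)·(1/6) = 1/30.
If it is in either of boxes 2 and 5 (prior 1/5 each): that box was opened and seen not to hold the prize — ruled out; weight (1/5)·0 = 0 each.
If it is in either of boxes 3 and 4 (prior 1/5 each): the host has 3 equally likely choices, so probability 1/3; weight (1/5)·(1/3) = 1/15 each.
The weights sum to 1/6.
So P(the gold coin in box 3 | the host opened box 2 and box 5) = (1/15) / (1/6) = 2/5.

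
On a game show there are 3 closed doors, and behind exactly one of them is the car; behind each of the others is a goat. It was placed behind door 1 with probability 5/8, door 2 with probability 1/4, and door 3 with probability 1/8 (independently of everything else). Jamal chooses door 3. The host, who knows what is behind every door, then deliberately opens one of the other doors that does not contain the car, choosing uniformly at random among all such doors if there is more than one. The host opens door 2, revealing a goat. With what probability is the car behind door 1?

10/11

Consider each possible location of the car in turn.
If it is behind door 1 (prior 5/8): the host has no choice, probability 1; weight (5/8)·1 = 5/8.
If it is behind door 2 (prior 1/4): the host opened door 2, so this case is ruled out; weight (1/4)·0 = 0.
If it is behind door 3 (prior 1/8): the host has 2 equally likely choices, so probability 1/2; weight (1/8)·(1/2) = 1/16.
The weights sum to 11/16.
So P(the car behind door 1 | the host opened door 2) = (5/8) / (11/16) = 10/11.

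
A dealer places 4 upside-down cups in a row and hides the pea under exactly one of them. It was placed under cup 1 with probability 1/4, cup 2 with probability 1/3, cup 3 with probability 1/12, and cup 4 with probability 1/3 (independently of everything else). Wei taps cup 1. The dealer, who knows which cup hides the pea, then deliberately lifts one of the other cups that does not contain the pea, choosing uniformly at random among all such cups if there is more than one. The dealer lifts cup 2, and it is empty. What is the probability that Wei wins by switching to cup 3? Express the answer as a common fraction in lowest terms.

1/7

Apply Bayes' rule, conditioning on where the pea actually is.
If it is under cup 1 (prior 1/4): the dealer has 3 equally likely choices, so probability 1/3; weight (1/4)·(1/3) = 1/12.
If it is under cup 2 (prior 1/3): the dealer opened cup 2, so this case is ruled out; weight (1/3)·0 = 0.
If it is under cup 3 (prior 1/12): the dealer has 2 equally likely choices, so probability 1/2; weight (1/12)·(1/2) = 1/24.
If it is under cup 4 (prior 1/3): the dealer has 2 equally likely choices, so probability 1/2; weight (1/3)·(1/2) = 1/6.
The weights sum to 7/24.
So P(the pea under cup 3 | the dealer opened cup 2) = (1/24) / (7/24) = 1/7.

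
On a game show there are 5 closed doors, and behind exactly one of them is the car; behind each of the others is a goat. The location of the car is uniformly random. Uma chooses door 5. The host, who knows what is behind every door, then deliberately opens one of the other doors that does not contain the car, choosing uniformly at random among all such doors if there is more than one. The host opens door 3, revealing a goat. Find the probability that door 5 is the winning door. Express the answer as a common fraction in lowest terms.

1/5

Condition on the true location of the car.
If it is behind any of doors 1, 2, and 4 (prior 1/5 each): the host has 3 equally likely choices, so probability 1/3; weight (1/5)·(1/3) = 1/15 each.
If it is behind door 3 (prior 1/5): the host opened door 3, so this case is ruled out; weight (1/5)·0 = 0.
If it is behind door 5 (prior 1/5): the host has 4 equally likely choices, so probability 1/4; weight (1/5)·(1/4) = 1/20.
The weights sum to 1/4.
So P(the car behind door 5 | the host opened door 3) = (1/20) / (1/4) = 1/5.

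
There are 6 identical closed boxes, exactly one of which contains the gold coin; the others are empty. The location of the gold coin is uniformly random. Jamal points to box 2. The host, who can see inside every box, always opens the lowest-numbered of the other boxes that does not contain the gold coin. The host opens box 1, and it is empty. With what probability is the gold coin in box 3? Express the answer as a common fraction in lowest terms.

Apply Bayes' rule, conditioning on where the gold coin actually is.
If it is in box 1 (prior 1/6): the host opened box 1, so this case is ruled out; weight (1/6)·0 = 0.
If it is in any of boxes 2, 3, 4, 5, and 6 (prior 1/6 each): box 1 is the lowest-numbered option available, probability 1; weight (1/6)·1 = 1/6 each.
The weights sum to 5/6.
So P(the gold coin in box 3 | the host opened box 1) = (1/6) / (5/6) = 1/5.

1/5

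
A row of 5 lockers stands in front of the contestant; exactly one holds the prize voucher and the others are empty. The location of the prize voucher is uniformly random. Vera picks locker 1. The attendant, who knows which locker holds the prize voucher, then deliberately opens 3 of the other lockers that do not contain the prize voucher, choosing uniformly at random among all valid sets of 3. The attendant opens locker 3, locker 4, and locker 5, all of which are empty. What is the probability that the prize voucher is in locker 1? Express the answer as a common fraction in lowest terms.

1/5

Apply Bayes' rule, conditioning on where the prize voucher actually is.
If it is in locker 1 (prior 1/5): the attendant has 4 equally likely choices, so probability 1/4; weight (1/5)·(1/4) = 1/20.
If it is in locker 2 (prior 1/5): the attendant has no choice, probability 1; weight (1/5)·1 = 1/5.
If it is in any of lockers 3, 4, and 5 (prior 1/5 each): that locker was opened and seen not to hold the prize — ruled out; weight (1/5)·0 = 0 each.
The weights sum to 1/4.
So P(the prize voucher in locker 1 | the attendant opened locker 3, locker 4, and locker 5) = (1/20) / (1/4) = 1/5.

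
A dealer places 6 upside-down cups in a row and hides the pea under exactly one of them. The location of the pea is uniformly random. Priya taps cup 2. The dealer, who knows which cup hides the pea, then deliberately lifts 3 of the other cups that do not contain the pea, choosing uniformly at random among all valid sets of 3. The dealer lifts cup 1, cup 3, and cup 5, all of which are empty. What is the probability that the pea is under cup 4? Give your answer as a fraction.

Consider each possible location of the pea in turn.
If it is under any of cups 1, 3, and 5 (prior 1/6 each): that cup was opened and seen not to hold the prize — ruled out; weight (1/6)·0 = 0 each.
If it is under cup 2 (prior 1/6): the dealer has 10 equally likely choices, so probability 1/10; weight (1/6)·(1/10) = 1/60.
If it is under either of cups 4 and 6 (prior 1/6 each): the dealer has 4 equally likely choices, so probability 1/4; weight (1/6)·(1/4) = 1/24 each.
The weights sum to 1/10.
So P(the pea under cup 4 | the dealer opened cup 1, cup 3, and cup 5) = (1/24) / (1/10) = 5/12.

5/12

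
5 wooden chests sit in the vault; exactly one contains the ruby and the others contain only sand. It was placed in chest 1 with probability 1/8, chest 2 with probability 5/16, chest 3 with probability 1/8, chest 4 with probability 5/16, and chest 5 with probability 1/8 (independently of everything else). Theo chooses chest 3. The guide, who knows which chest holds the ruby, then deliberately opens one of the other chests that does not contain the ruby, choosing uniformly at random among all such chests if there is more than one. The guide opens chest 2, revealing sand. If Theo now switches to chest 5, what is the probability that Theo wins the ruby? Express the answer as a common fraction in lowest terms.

4/21

Condition on the true location of the ruby.
If it is in either of chests 1 and 5 (prior 1/8 each): the guide has 3 equally likely choices, so probability 1/3; weight (1/8)·(1/3) = 1/24 each.
If it is in chest 2 (prior 5/16): the guide opened chest 2, so this case is ruled out; weight (5/16)·0 = 0.
If it is in chest 3 (prior 1/8): the guide has 4 equally likely choices, so probability 1/4; weight (1/8)·(1/4) = 1/32.
If it is in chest 4 (prior 5/16): the guide has 3 equally likely choices, so probability 1/3; weight (5/16)·(1/3) = 5/48.
The weights sum to 7/32.
So P(the ruby in chest 5 | the guide opened chest 2) = (1/24) / (7/32) = 4/21.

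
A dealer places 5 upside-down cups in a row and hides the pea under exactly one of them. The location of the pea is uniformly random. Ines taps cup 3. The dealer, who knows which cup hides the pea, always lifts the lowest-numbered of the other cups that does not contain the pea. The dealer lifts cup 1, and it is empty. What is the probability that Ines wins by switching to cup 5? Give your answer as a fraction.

Condition on the true location of the pea.
If it is under cup 1 (prior 1/5): the dealer opened cup 1, so this case is ruled out; weight (1/5)·0 = 0.
If it is under any of cups 2, 3, 4, and 5 (prior 1/5 each): cup 1 is the lowest-numbered option available, probability 1; weight (1/5)·1 = 1/5 each.
The weights sum to 4/5.
So P(the pea under cup 5 | the dealer opened cup 1) = (1/5) / (4/5) = 1/4.

1/4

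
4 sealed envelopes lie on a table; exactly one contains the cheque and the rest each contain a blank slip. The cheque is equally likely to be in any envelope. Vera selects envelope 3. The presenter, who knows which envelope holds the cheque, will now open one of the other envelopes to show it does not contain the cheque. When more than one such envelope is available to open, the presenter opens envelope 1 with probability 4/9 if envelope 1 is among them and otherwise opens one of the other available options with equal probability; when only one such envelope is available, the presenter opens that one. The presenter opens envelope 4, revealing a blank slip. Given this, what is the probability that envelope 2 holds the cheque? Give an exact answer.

5/12

Consider each possible location of the cheque in turn.
If it is in envelope 1 (prior 1/4): envelope 1 holds the prize so is unavailable; the presenter chooses uniformly among the 2 others, probability 1/2; weight (1/4)·(1/2) = 1/8.
If it is in envelope 2 (prior 1/4): envelope 1 is available but not opened, probability 5/9; weight (1/4)·(5/9) = 5/36.
If it is in envelope 3 (prior 1/4): envelope 1 is available but not opened; envelope 4 gets probability (1 − 4/9)/2 = 5/18; weight (1/4)·(5/18) = 5/72.
If it is in envelope 4 (prior 1/4): the presenter opened envelope 4, so this case is ruled out; weight (1/4)·0 = 0.
The weights sum to 1/3.
So P(the cheque in envelope 2 | the presenter opened envelope 4) = (5/36) / (1/3) = 5/12.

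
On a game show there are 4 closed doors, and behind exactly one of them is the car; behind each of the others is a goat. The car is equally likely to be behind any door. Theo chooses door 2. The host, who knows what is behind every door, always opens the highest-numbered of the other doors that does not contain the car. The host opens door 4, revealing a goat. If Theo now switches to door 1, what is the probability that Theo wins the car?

Condition on the true location of the car.
If it is behind any of doors 1, 2, and 3 (prior 1/4 each): door 4 is the highest-numbered option available, probability 1; weight (1/4)·1 = 1/4 each.
If it is behind door 4 (prior 1/4): the host opened door 4, so this case is ruled out; weight (1/4)·0 = 0.
The weights sum to 3/4.
So P(the car behind door 1 | the host opened door 4) = (1/4) / (3/4) = 1/3.

1/3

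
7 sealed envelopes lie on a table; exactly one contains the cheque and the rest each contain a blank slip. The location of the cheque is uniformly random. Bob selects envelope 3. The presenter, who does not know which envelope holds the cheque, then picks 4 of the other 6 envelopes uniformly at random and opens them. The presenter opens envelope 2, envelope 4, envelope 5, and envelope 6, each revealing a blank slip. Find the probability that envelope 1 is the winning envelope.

Apply Bayes' rule, conditioning on where the cheque actually is.
If it is in any of envelopes 1, 3, and 7 (prior 1/7 each): the presenter picks exactly this set with probability 1/15 regardless, and none is the prize; weight (1/7)·(1/15) = 1/105 each.
If it is in any of envelopes 2, 4, 5, and 6 (prior 1/7 each): that envelope was opened and seen not to hold the prize — ruled out; weight (1/7)·0 = 0 each.
The weights sum to 1/35.
So P(the cheque in envelope 1 | the presenter opened envelope 2, envelope 4, envelope 5, and envelope 6) = (1/105) / (1/35) = 1/3.

1/3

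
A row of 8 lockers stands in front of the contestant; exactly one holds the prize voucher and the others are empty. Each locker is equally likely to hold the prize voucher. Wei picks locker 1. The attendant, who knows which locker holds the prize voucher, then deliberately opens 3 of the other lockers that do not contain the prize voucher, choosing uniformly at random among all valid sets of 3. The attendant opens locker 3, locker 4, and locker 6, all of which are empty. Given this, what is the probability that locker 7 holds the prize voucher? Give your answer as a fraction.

Condition on the true location of the prize voucher.
If it is in locker 1 (prior 1/8): the attendant has 35 equally likely choices, so probability 1/35; weight (1/8)·(1/35) = 1/280.
If it is in any of lockers 2, 5, 7, and 8 (prior 1/8 each): the attendant has 20 equally likely choices, so probability 1/20; weight (1/8)·(1/20) = 1/160 each.
If it is in any of lockers 3, 4, and 6 (prior 1/8 each): that locker was opened and seen not to hold the prize — ruled out; weight (1/8)·0 = 0 each.
The weights sum to 1/35.
So P(the prize voucher in locker 7 | the attendant opened locker 3, locker 4, and locker 6) = (1/160) / (1/35) = 7/32.

7/32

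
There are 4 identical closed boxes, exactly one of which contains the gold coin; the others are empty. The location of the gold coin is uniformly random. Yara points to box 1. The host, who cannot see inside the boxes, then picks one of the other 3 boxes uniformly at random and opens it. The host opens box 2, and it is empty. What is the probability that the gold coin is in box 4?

Because the host chose which box to open without knowing where the gold coin is, the choice is independent of the prize location. Learning that box 2 does not hold the gold coin simply rules out that one location and leaves the remaining 3 boxes still equally likely by symmetry.
So P(the gold coin in box 4) = 1/3.

1/3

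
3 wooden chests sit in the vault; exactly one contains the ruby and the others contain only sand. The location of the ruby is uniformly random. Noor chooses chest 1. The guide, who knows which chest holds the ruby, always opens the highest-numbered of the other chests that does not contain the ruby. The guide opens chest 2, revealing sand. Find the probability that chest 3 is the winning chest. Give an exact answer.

1

Condition on the true location of the ruby.
If it is in chest 1 (prior 1/3): the guide would have opened chest 3 instead, probability 0; weight (1/3)·0 = 0.
If it is in chest 2 (prior 1/3): the guide opened chest 2, so this case is ruled out; weight (1/3)·0 = 0.
If it is in chest 3 (prior 1/3): chest 2 is the highest-numbered option available, probability 1; weight (1/3)·1 = 1/3.
The weights sum to 1/3.
So P(the ruby in chest 3 | the guide opened chest 2) = (1/3) / (1/3) = 1.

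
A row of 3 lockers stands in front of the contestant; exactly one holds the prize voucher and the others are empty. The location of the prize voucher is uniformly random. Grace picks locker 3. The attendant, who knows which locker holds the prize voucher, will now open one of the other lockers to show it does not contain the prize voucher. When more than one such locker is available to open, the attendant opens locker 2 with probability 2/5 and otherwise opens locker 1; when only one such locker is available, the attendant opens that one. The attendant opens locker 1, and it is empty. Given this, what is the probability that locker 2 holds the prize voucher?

5/8

Consider each possible location of the prize voucher in turn.
If it is in locker 1 (prior 1/3): the attendant opened locker 1, so this case is ruled out; weight (1/3)·0 = 0.
If it is in locker 2 (prior 1/3): only locker 1 is available, probability 1; weight (1/3)·1 = 1/3.
If it is in locker 3 (prior 1/3): locker 2 is available but not opened, probability 3/5; weight (1/3)·(3/5) = 1/5.
The weights sum to 8/15.
So P(the prize voucher in locker 2 | the attendant opened locker 1) = (1/3) / (8/15) = 5/8.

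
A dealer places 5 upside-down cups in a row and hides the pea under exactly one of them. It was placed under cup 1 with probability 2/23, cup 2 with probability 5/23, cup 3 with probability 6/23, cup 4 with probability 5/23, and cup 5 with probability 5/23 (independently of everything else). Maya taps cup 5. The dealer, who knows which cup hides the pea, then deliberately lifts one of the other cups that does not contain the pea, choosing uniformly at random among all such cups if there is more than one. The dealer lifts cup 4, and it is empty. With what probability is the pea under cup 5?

15/67

Consider each possible location of the pea in turn.
If it is under cup 1 (prior 2/23): the dealer has 3 equally likely choices, so probability 1/3; weight (2/23)·(1/3) = 2/69.
If it is under cup 2 (prior 5/23): the dealer has 3 equally likely choices, so probability 1/3; weight (5/23)·(1/3) = 5/69.
If it is under cup 3 (prior 6/23): the dealer has 3 equally likely choices, so probability 1/3; weight (6/23)·(1/3) = 2/23.
If it is under cup 4 (prior 5/23): the dealer opened cup 4, so this case is ruled out; weight (5/23)·0 = 0.
If it is under cup 5 (prior 5/23): the dealer has 4 equally likely choices, so probability 1/4; weight (5/23)·(1/4) = 5/92.
The weights sum to 67/276.
So P(the pea under cup 5 | the dealer opened cup 4) = (5/92) / (67/276) = 15/67.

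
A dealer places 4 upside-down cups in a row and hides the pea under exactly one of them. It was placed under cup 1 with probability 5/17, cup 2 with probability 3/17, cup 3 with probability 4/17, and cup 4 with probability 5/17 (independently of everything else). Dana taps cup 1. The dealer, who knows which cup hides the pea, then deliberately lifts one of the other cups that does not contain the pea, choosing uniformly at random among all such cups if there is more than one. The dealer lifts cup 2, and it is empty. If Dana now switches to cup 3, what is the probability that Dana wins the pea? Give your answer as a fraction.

12/37

Consider each possible location of the pea in turn.
If it is under cup 1 (prior 5/17): the dealer has 3 equally likely choices, so probability 1/3; weight (5/17)·(1/3) = 5/51.
If it is under cup 2 (prior 3/17): the dealer opened cup 2, so this case is ruled out; weight (3/17)·0 = 0.
If it is under cup 3 (prior 4/17): the dealer has 2 equally likely choices, so probability 1/2; weight (4/17)·(1/2) = 2/17.
If it is under cup 4 (prior 5/17): the dealer has 2 equally likely choices, so probability 1/2; weight (5/17)·(1/2) = 5/34.
The weights sum to 37/102.
So P(the pea under cup 3 | the dealer opened cup 2) = (2/17) / (37/102) = 12/37.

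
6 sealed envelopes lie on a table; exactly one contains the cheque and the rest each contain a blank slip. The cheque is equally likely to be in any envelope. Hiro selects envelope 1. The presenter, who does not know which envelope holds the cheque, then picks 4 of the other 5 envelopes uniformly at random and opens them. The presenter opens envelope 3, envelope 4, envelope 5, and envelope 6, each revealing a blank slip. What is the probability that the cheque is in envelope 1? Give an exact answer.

1/2

Condition on the true location of the cheque.
If it is in either of envelopes 1 and 2 (prior 1/6 each): the presenter picks exactly this set with probability 1/5 regardless, and none is the prize; weight (1/6)·(1/5) = 1/30 each.
If it is in any of envelopes 3, 4, 5, and 6 (prior 1/6 each): that envelope was opened and seen not to hold the prize — ruled out; weight (1/6)·0 = 0 each.
The weights sum to 1/15.
So P(the cheque in envelope 1 | the presenter opened envelope 3, envelope 4, envelope 5, and envelope 6) = (1/30) / (1/15) = 1/2.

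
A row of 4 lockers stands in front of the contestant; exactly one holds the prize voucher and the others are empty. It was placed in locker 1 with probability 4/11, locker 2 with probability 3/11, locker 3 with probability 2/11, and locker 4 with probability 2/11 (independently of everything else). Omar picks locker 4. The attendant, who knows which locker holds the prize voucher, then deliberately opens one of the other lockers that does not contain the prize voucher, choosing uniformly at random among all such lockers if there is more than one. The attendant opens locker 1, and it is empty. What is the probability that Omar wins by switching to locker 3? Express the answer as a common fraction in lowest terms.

Apply Bayes' rule, conditioning on where the prize voucher actually is.
If it is in locker 1 (prior 4/11): the attendant opened locker 1, so this case is ruled out; weight (4/11)·0 = 0.
If it is in locker 2 (prior 3/11): the attendant has 2 equally likely choices, so probability 1/2; weight (3/11)·(1/2) = 3/22.
If it is in locker 3 (prior 2/11): the attendant has 2 equally likely choices, so probability 1/2; weight (2/11)·(1/2) = 1/11.
If it is in locker 4 (prior 2/11): the attendant has 3 equally likely choices, so probability 1/3; weight (2/11)·(1/3) = 2/33.
The weights sum to 19/66.
So P(the prize voucher in locker 3 | the attendant opened locker 1) = (1/11) / (19/66) = 6/19.

6/19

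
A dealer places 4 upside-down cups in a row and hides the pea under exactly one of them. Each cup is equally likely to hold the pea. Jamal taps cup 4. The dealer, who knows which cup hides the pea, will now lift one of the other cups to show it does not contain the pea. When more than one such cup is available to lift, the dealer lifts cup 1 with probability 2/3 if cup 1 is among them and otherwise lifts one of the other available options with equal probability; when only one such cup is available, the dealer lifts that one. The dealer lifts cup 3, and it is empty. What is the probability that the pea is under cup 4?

1/6

Consider each possible location of the pea in turn.
If it is under cup 1 (prior 1/4): cup 1 holds the prize so is unavailable; the dealer chooses uniformly among the 2 others, probability 1/2; weight (1/4)·(1/2) = 1/8.
If it is under cup 2 (prior 1/4): cup 1 is available but not opened, probability 1/3; weight (1/4)·(1/3) = 1/12.
If it is under cup 3 (prior 1/4): the dealer opened cup 3, so this case is ruled out; weight (1/4)·0 = 0.
If it is under cup 4 (prior 1/4): cup 1 is available but not opened; cup 3 gets probability (1 − 2/3)/2 = 1/6; weight (1/4)·(1/6) = 1/24.
The weights sum to 1/4.
So P(the pea under cup 4 | the dealer opened cup 3) = (1/24) / (1/4) = 1/6.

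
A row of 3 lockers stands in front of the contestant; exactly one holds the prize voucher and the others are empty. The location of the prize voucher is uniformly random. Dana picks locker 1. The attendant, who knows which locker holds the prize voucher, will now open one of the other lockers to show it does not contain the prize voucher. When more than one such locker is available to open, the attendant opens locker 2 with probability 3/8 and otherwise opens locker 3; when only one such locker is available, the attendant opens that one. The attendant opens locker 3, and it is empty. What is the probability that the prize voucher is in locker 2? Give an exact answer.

8/13

Consider each possible location of the prize voucher in turn.
If it is in locker 1 (prior 1/3): locker 2 is available but not opened, probability 5/8; weight (1/3)·(5/8) = 5/24.
If it is in locker 2 (prior 1/3): only locker 3 is available, probability 1; weight (1/3)·1 = 1/3.
If it is in locker 3 (prior 1/3): the attendant opened locker 3, so this case is ruled out; weight (1/3)·0 = 0.
The weights sum to 13/24.
So P(the prize voucher in locker 2 | the attendant opened locker 3) = (1/3) / (13/24) = 8/13.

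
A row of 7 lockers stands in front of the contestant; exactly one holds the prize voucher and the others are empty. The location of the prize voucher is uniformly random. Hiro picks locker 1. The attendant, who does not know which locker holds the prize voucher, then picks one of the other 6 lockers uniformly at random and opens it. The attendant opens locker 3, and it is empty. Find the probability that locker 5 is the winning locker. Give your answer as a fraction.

1/6

Apply Bayes' rule, conditioning on where the prize voucher actually is.
If it is in any of lockers 1, 2, 4, 5, 6, and 7 (prior 1/7 each): the attendant picks locker 3 with probability 1/6 regardless, and it is not the prize; weight (1/7)·(1/6) = 1/42 each.
If it is in locker 3 (prior 1/7): the attendant opened locker 3, so this case is ruled out; weight (1/7)·0 = 0.
The weights sum to 1/7.
So P(the prize voucher in locker 5 | the attendant opened locker 3) = (1/42) / (1/7) = 1/6.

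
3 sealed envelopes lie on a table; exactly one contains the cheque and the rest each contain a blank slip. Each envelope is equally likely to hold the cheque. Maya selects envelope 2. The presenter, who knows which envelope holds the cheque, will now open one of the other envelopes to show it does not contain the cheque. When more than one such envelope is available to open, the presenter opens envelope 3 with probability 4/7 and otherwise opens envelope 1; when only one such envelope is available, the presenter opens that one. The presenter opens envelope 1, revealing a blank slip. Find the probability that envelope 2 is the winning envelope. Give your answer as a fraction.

Condition on the true location of the cheque.
If it is in envelope 1 (prior 1/3): the presenter opened envelope 1, so this case is ruled out; weight (1/3)·0 = 0.
If it is in envelope 2 (prior 1/3): envelope 3 is available but not opened, probability 3/7; weight (1/3)·(3/7) = 1/7.
If it is in envelope 3 (prior 1/3): only envelope 1 is available, probability 1; weight (1/3)·1 = 1/3.
The weights sum to 10/21.
So P(the cheque in envelope 2 | the presenter opened envelope 1) = (1/7) / (10/21) = 3/10.

3/10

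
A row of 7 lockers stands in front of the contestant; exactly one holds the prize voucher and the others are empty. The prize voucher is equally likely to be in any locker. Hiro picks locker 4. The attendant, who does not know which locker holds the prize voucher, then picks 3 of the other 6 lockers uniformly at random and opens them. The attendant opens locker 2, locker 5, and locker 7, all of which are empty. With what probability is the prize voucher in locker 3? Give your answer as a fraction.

1/4

Consider each possible location of the prize voucher in turn.
If it is in any of lockers 1, 3, 4, and 6 (prior 1/7 each): the attendant picks exactly this set with probability 1/20 regardless, and none is the prize; weight (1/7)·(1/20) = 1/140 each.
If it is in any of lockers 2, 5, and 7 (prior 1/7 each): that locker was opened and seen not to hold the prize — ruled out; weight (1/7)·0 = 0 each.
The weights sum to 1/35.
So P(the prize voucher in locker 3 | the attendant opened locker 2, locker 5, and locker 7) = (1/140) / (1/35) = 1/4.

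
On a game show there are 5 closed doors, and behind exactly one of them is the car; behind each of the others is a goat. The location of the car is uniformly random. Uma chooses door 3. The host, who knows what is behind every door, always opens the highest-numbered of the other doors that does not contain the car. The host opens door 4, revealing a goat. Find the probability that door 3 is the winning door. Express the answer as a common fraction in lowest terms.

Consider each possible location of the car in turn.
If it is behind any of doors 1, 2, and 3 (prior 1/5 each): the host would have opened door 5 instead, probability 0; weight (1/5)·0 = 0 each.
If it is behind door 4 (prior 1/5): the host opened door 4, so this case is ruled out; weight (1/5)·0 = 0.
If it is behind door 5 (prior 1/5): door 4 is the highest-numbered option available, probability 1; weight (1/5)·1 = 1/5.
The weights sum to 1/5.
So P(the car behind door 3 | the host opened door 4) = 0 / (1/5) = 0.

0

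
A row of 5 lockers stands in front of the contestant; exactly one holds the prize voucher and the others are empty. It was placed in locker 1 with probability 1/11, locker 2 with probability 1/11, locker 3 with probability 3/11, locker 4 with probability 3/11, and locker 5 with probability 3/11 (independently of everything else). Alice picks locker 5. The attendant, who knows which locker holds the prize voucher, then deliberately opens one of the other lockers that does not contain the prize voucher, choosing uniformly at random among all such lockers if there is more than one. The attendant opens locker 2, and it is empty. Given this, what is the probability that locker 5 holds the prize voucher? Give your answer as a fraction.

Apply Bayes' rule, conditioning on where the prize voucher actually is.
If it is in locker 1 (prior 1/11): the attendant has 3 equally likely choices, so probability 1/3; weight (1/11)·(1/3) = 1/33.
If it is in locker 2 (prior 1/11): the attendant opened locker 2, so this case is ruled out; weight (1/11)·0 = 0.
If it is in either of lockers 3 and 4 (prior 3/11 each): the attendant has 3 equally likely choices, so probability 1/3; weight (3/11)·(1/3) = 1/11 each.
If it is in locker 5 (prior 3/11): the attendant has 4 equally likely choices, so probability 1/4; weight (3/11)·(1/4) = 3/44.
The weights sum to 37/132.
So P(the prize voucher in locker 5 | the attendant opened locker 2) = (3/44) / (37/132) = 9/37.

9/37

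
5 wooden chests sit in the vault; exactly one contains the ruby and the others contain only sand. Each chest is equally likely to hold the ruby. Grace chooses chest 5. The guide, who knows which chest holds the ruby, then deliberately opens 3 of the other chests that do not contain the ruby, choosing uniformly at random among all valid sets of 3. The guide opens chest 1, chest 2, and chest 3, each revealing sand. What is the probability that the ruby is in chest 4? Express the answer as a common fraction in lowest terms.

Condition on the true location of the ruby.
If it is in any of chests 1, 2, and 3 (prior 1/5 each): that chest was opened and seen not to hold the prize — ruled out; weight (1/5)·0 = 0 each.
If it is in chest 4 (prior 1/5): the guide has no choice, probability 1; weight (1/5)·1 = 1/5.
If it is in chest 5 (prior 1/5): the guide has 4 equally likely choices, so probability 1/4; weight (1/5)·(1/4) = 1/20.
The weights sum to 1/4.
So P(the ruby in chest 4 | the guide opened chest 1, chest 2, and chest 3) = (1/5) / (1/4) = 4/5.

4/5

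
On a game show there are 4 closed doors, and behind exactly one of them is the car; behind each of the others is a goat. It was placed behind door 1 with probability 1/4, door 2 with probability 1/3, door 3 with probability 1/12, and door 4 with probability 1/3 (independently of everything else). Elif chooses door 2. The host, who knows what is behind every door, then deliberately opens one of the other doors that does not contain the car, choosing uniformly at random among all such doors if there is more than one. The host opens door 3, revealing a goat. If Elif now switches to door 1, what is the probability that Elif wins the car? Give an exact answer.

Consider each possible location of the car in turn.
If it is behind door 1 (prior 1/4): the host has 2 equally likely choices, so probability 1/2; weight (1/4)·(1/2) = 1/8.
If it is behind door 2 (prior 1/3): the host has 3 equally likely choices, so probability 1/3; weight (1/3)·(1/3) = 1/9.
If it is behind door 3 (prior 1/12): the host opened door 3, so this case is ruled out; weight (1/12)·0 = 0.
If it is behind door 4 (prior 1/3): the host has 2 equally likely choices, so probability 1/2; weight (1/3)·(1/2) = 1/6.
The weights sum to 29/72.
So P(the car behind door 1 | the host opened door 3) = (1/8) / (29/72) = 9/29.

9/29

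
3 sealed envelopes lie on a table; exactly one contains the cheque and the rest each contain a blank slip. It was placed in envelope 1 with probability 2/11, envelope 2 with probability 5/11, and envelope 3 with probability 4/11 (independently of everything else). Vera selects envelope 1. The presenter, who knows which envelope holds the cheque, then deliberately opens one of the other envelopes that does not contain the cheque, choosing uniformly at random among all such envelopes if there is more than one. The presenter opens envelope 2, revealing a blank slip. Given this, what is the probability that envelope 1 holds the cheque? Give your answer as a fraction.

1/5

Apply Bayes' rule, conditioning on where the cheque actually is.
If it is in envelope 1 (prior 2/11): the presenter has 2 equally likely choices, so probability 1/2; weight (2/11)·(1/2) = 1/11.
If it is in envelope 2 (prior 5/11): the presenter opened envelope 2, so this case is ruled out; weight (5/11)·0 = 0.
If it is in envelope 3 (prior 4/11): the presenter has no choice, probability 1; weight (4/11)·1 = 4/11.
The weights sum to 5/11.
So P(the cheque in envelope 1 | the presenter opened envelope 2) = (1/11) / (5/11) = 1/5.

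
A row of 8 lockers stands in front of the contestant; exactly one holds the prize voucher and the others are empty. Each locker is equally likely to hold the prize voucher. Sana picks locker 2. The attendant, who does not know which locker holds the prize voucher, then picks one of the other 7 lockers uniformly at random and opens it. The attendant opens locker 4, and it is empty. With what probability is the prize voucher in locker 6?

1/7

Consider each possible location of the prize voucher in turn.
If it is in any of lockers 1, 2, 3, 5, 6, 7, and 8 (prior 1/8 each): the attendant picks locker 4 with probability 1/7 regardless, and it is not the prize; weight (1/8)·(1/7) = 1/56 each.
If it is in locker 4 (prior 1/8): the attendant opened locker 4, so this case is ruled out; weight (1/8)·0 = 0.
The weights sum to 1/8.
So P(the prize voucher in locker 6 | the attendant opened locker 4) = (1/56) / (1/8) = 1/7.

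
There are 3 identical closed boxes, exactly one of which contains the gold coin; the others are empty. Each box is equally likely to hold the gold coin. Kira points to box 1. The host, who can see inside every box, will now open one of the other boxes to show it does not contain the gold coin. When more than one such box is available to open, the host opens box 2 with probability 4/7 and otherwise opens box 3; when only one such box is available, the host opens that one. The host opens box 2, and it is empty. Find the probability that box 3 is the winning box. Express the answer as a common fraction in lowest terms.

Condition on the true location of the gold coin.
If it is in box 1 (prior 1/3): box 2 is available, opened with probability 4/7; weight (1/3)·(4/7) = 4/21.
If it is in box 2 (prior 1/3): the host opened box 2, so this case is ruled out; weight (1/3)·0 = 0.
If it is in box 3 (prior 1/3): only box 2 is available, probability 1; weight (1/3)·1 = 1/3.
The weights sum to 11/21.
So P(the gold coin in box 3 | the host opened box 2) = (1/3) / (11/21) = 7/11.

7/11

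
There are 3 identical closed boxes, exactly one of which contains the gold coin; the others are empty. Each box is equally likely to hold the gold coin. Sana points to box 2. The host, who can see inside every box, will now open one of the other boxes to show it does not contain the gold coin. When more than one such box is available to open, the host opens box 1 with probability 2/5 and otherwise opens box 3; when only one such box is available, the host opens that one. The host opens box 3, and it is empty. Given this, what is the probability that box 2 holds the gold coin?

3/8

Apply Bayes' rule, conditioning on where the gold coin actually is.
If it is in box 1 (prior 1/3): only box 3 is available, probability 1; weight (1/3)·1 = 1/3.
If it is in box 2 (prior 1/3): box 1 is available but not opened, probability 3/5; weight (1/3)·(3/5) = 1/5.
If it is in box 3 (prior 1/3): the host opened box 3, so this case is ruled out; weight (1/3)·0 = 0.
The weights sum to 8/15.
So P(the gold coin in box 2 | the host opened box 3) = (1/5) / (8/15) = 3/8.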